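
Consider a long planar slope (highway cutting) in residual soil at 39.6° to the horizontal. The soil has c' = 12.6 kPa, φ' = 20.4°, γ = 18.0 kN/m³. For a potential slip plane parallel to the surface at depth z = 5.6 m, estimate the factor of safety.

FS = 0.70

For an infinite slope with a slip plane parallel to the surface (no pore pressure): FS = [c' + γz cos²β tanφ'] / [γz sinβ cosβ].
γz = 18.0·5.6 = 100.80 kN/m²
Numerator = 12.6 + 100.80·cos²39.6°·tan20.4° = 12.6 + 100.80·0.5937·0.3719 = 34.856 kPa
Denominator = 100.80·sin39.6°·cos39.6° = 100.80·0.6374·0.7705 = 49.507 kPa
FS = 34.856 / 49.507 = 0.704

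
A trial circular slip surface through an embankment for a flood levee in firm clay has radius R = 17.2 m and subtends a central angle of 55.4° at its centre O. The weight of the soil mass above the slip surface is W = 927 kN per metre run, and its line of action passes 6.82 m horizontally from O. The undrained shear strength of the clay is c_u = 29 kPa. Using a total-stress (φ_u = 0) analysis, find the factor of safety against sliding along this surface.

FS = 1.31

Taking moments about the centre O, the resisting moment is provided by the undrained shear strength acting along the arc:
Arc length L_a = R·θ = 17.2·(55.4°·π/180) = 17.2·0.9669 = 16.63 m
M_R = c_u·L_a·R = 29·16.63·17.2 = 8295.5 kN·m/m
M_D = W·d = 927·6.82 = 6322.1 kN·m/m
FS = M_R / M_D = 8295.5 / 6322.1 = 1.312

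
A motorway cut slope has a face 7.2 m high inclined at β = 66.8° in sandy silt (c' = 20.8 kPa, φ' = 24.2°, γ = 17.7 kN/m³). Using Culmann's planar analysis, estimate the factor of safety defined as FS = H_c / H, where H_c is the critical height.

FS = 2.07

H_c = (4c'/γ) · sinβ cosφ' / [1 − cos(β − φ')]
    = (4·20.8/17.7) · sin66.8°·cos24.2° / [1 − cos42.6°]
    = 4.701 · 0.8384 / 0.2639 = 14.93 m
FS = H_c / H = 14.93 / 7.2 = 2.074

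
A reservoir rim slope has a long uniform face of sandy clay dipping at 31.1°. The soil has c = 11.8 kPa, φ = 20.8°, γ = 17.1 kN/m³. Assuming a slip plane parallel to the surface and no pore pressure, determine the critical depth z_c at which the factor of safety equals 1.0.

Setting FS = 1.00 in FS = [c + γz cos²β tanφ] / [γz sinβ cosβ] and solving for z:
z = c / [γ cosβ (FS·sinβ − cosβ·tanφ)]
  = 11.8 / [17.1·cos31.1°·(1.00·sin31.1° − cos31.1°·tan20.8°)]
  = 11.8 / [17.1·0.8563·(1.00·0.5165 − 0.8563·0.3799)]
  = 11.8 / 2.8006 = 4.213 m

z_c = 4.21 m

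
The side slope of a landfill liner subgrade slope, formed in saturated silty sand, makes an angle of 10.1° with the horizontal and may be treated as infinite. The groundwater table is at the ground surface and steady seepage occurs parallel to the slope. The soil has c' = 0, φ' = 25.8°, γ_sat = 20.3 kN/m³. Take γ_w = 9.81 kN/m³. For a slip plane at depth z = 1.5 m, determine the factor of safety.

FS = 1.40

With seepage parallel to the slope and the water table at the surface, the effective normal stress on the slip plane uses the buoyant unit weight γ' = γ_sat − γ_w while the driving shear stress uses γ_sat:
FS = [c' + γ' z cos²β tanφ'] / [γ_sat z sinβ cosβ]
(For c' = 0 this reduces to FS = (γ'/γ_sat)·tanφ'/tanβ.)
γ' = 20.3 − 9.81 = 10.49 kN/m³
Numerator = 0.0 + 10.49·1.5·cos²10.1°·tan25.8° = 0.0 + 10.49·1.5·0.9692·0.4834 = 7.373 kPa
Denominator = 20.3·1.5·sin10.1°·cos10.1° = 20.3·1.5·0.1754·0.9845 = 5.257 kPa
FS = 7.373 / 5.257 = 1.402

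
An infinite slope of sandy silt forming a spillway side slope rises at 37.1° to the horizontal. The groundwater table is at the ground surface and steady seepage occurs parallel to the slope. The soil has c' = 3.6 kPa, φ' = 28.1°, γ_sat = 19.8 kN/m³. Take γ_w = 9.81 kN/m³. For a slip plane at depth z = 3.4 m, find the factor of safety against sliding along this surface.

With seepage parallel to the slope and the water table at the surface, the effective normal stress on the slip plane uses the buoyant unit weight γ' = γ_sat − γ_w while the driving shear stress uses γ_sat:
FS = [c' + γ' z cos²β tanφ'] / [γ_sat z sinβ cosβ]
γ' = 19.8 − 9.81 = 9.99 kN/m³
Numerator = 3.6 + 9.99·3.4·cos²37.1°·tan28.1° = 3.6 + 9.99·3.4·0.6361·0.5340 = 15.137 kPa
Denominator = 19.8·3.4·sin37.1°·cos37.1° = 19.8·3.4·0.6032·0.7976 = 32.388 kPa
FS = 15.137 / 32.388 = 0.467

FS = 0.47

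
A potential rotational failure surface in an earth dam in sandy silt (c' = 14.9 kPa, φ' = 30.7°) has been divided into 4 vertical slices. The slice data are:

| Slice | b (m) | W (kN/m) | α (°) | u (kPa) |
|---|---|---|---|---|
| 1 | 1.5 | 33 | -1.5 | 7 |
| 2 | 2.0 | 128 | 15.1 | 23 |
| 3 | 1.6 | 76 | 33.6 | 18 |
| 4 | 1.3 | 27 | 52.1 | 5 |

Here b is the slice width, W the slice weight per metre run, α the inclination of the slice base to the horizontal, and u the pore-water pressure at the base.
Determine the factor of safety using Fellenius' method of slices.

FS = 2.01

Ordinary method of slices: FS = Σ[c'·Δl_i + (W_i cosα_i − u_i·Δl_i)·tanφ'] / Σ W_i sinα_i, with Δl_i = b_i / cosα_i.
Slice 1: Δl = 1.5/cos(-1.5°) = 1.501 m; N'_1 = 33·cos(-1.5°) − 7·1.501 = 22.5; c'Δl = 22.36; W sinα = -0.9
Slice 2: Δl = 2.0/cos15.1° = 2.072 m; N'_2 = 128·cos15.1° − 23·2.072 = 75.9; c'Δl = 30.87; W sinα = 33.3
Slice 3: Δl = 1.6/cos33.6° = 1.921 m; N'_3 = 76·cos33.6° − 18·1.921 = 28.7; c'Δl = 28.62; W sinα = 42.1
Slice 4: Δl = 1.3/cos52.1° = 2.116 m; N'_4 = 27·cos52.1° − 5·2.116 = 6.0; c'Δl = 31.53; W sinα = 21.3
Σc'Δl = 113.4 kN/m; ΣN' = 133.1 kN/m; ΣW sinα = 95.8 kN/m
Resisting = 113.4 + 133.1·tan30.7° = 113.4 + 79.1 = 192.4 kN/m
FS = 192.4 / 95.8 = 2.008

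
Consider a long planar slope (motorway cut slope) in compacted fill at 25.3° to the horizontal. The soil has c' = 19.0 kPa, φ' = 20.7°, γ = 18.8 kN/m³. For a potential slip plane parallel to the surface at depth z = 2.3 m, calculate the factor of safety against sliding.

For an infinite slope with a slip plane parallel to the surface (no pore pressure): FS = [c' + γz cos²β tanφ'] / [γz sinβ cosβ].
γz = 18.8·2.3 = 43.24 kN/m²
Numerator = 19.0 + 43.24·cos²25.3°·tan20.7° = 19.0 + 43.24·0.8174·0.3779 = 32.355 kPa
Denominator = 43.24·sin25.3°·cos25.3° = 43.24·0.4274·0.9041 = 16.706 kPa
FS = 32.355 / 16.706 = 1.937

FS = 1.94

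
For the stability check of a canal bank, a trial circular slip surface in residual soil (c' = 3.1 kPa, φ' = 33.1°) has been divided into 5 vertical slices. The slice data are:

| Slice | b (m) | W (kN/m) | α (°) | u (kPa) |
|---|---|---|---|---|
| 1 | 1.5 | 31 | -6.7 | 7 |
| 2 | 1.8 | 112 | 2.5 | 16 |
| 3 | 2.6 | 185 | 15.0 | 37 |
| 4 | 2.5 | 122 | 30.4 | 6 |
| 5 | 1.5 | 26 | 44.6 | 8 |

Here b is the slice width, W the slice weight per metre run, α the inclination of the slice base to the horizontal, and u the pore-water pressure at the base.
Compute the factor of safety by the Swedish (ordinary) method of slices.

Ordinary method of slices: FS = Σ[c'·Δl_i + (W_i cosα_i − u_i·Δl_i)·tanφ'] / Σ W_i sinα_i, with Δl_i = b_i / cosα_i.
Slice 1: Δl = 1.5/cos(-6.7°) = 1.510 m; N'_1 = 31·cos(-6.7°) − 7·1.510 = 20.2; c'Δl = 4.68; W sinα = -3.6
Slice 2: Δl = 1.8/cos2.5° = 1.802 m; N'_2 = 112·cos2.5° − 16·1.802 = 83.1; c'Δl = 5.59; W sinα = 4.9
Slice 3: Δl = 2.6/cos15.0° = 2.692 m; N'_3 = 185·cos15.0° − 37·2.692 = 79.1; c'Δl = 8.34; W sinα = 47.9
Slice 4: Δl = 2.5/cos30.4° = 2.899 m; N'_4 = 122·cos30.4° − 6·2.899 = 87.8; c'Δl = 8.99; W sinα = 61.7
Slice 5: Δl = 1.5/cos44.6° = 2.107 m; N'_5 = 26·cos44.6° − 8·2.107 = 1.7; c'Δl = 6.53; W sinα = 18.3
Σc'Δl = 34.1 kN/m; ΣN' = 271.9 kN/m; ΣW sinα = 129.1 kN/m
Resisting = 34.1 + 271.9·tan33.1° = 34.1 + 177.2 = 211.4 kN/m
FS = 211.4 / 129.1 = 1.637

FS = 1.64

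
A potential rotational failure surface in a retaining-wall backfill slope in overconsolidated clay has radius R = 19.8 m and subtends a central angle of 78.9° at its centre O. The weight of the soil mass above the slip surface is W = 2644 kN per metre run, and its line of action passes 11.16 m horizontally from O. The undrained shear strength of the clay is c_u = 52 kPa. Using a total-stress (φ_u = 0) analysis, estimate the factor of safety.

Taking moments about the centre O, the resisting moment is provided by the undrained shear strength acting along the arc:
Arc length L_a = R·θ = 19.8·(78.9°·π/180) = 19.8·1.3771 = 27.27 m
M_R = c_u·L_a·R = 52·27.27·19.8 = 28073.0 kN·m/m
M_D = W·d = 2644·11.16 = 29507.0 kN·m/m
FS = M_R / M_D = 28073.0 / 29507.0 = 0.951

FS = 0.95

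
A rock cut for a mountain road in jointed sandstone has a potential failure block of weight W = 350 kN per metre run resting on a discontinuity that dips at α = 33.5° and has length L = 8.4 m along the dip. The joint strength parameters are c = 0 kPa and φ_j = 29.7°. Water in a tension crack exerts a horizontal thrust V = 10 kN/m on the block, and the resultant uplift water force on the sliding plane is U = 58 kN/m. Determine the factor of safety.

FS = 0.65

Resolving the block weight along and normal to the plane and applying the Mohr–Coulomb strength on the joint:
N' = W cosα − U − V sinα = 350·cos33.5° − 58 − 10·sin33.5° = 228.3 kN/m
Driving force T = W sinα + V cosα = 350·sin33.5° + 10·cos33.5° = 201.5 kN/m
Resisting force R = c·L + N'·tanφ_j = 0·8.4 + 228.3·tan29.7° = 0.0 + 130.2 = 130.2 kN/m
FS = R / T = 130.2 / 201.5 = 0.646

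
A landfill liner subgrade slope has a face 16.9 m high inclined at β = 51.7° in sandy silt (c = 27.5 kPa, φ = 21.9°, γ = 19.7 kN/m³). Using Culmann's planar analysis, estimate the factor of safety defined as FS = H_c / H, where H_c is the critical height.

H_c = (4c/γ) · sinβ cosφ / [1 − cos(β − φ)]
    = (4·27.5/19.7) · sin51.7°·cos21.9° / [1 − cos29.8°]
    = 5.584 · 0.7281 / 0.1322 = 30.75 m
FS = H_c / H = 30.75 / 16.9 = 1.819

FS = 1.82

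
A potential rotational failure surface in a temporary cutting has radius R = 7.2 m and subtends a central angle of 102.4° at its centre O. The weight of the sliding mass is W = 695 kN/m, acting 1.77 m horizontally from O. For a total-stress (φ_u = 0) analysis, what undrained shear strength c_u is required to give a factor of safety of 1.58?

c_u = 21.0 kPa

FS = c_u·L_a·R / (W·d), so c_u = FS·W·d / (L_a·R).
Arc length L_a = R·θ = 7.2·(102.4°·π/180) = 7.2·1.7872 = 12.87 m
c_u = 1.58·695·1.77 / (12.87·7.2) = 1943.6 / 92.65 = 20.98 kPa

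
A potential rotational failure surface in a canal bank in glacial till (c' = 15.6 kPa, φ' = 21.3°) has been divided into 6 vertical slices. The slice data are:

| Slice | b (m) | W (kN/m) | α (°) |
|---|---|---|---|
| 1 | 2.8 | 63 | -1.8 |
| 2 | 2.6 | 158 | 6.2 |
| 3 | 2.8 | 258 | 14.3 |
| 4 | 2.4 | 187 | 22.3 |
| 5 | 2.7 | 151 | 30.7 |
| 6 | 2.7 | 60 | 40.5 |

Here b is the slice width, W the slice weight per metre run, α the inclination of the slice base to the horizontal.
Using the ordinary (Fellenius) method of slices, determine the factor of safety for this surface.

Ordinary method of slices: FS = Σ[c'·Δl_i + (W_i cosα_i)·tanφ'] / Σ W_i sinα_i, with Δl_i = b_i / cosα_i.
Slice 1: Δl = 2.8/cos(-1.8°) = 2.801 m; N'_1 = 63·cos(-1.8°) = 63.0; c'Δl = 43.70; W sinα = -2.0
Slice 2: Δl = 2.6/cos6.2° = 2.615 m; N'_2 = 158·cos6.2° = 157.1; c'Δl = 40.80; W sinα = 17.1
Slice 3: Δl = 2.8/cos14.3° = 2.890 m; N'_3 = 258·cos14.3° = 250.0; c'Δl = 45.08; W sinα = 63.7
Slice 4: Δl = 2.4/cos22.3° = 2.594 m; N'_4 = 187·cos22.3° = 173.0; c'Δl = 40.47; W sinα = 71.0
Slice 5: Δl = 2.7/cos30.7° = 3.140 m; N'_5 = 151·cos30.7° = 129.8; c'Δl = 48.99; W sinα = 77.1
Slice 6: Δl = 2.7/cos40.5° = 3.551 m; N'_6 = 60·cos40.5° = 45.6; c'Δl = 55.39; W sinα = 39.0
Σc'Δl = 274.4 kN/m; ΣN' = 818.5 kN/m; ΣW sinα = 265.8 kN/m
Resisting = 274.4 + 818.5·tan21.3° = 274.4 + 319.1 = 593.6 kN/m
FS = 593.6 / 265.8 = 2.233

FS = 2.23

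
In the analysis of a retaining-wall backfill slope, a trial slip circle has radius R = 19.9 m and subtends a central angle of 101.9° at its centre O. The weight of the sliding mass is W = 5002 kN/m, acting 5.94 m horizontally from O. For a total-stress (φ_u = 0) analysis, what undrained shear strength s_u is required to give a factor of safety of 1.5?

FS = s_u·L_a·R / (W·d), so s_u = FS·W·d / (L_a·R).
Arc length L_a = R·θ = 19.9·(101.9°·π/180) = 19.9·1.7785 = 35.39 m
s_u = 1.5·5002·5.94 / (35.39·19.9) = 44567.8 / 704.30 = 63.28 kPa

s_u = 63.3 kPa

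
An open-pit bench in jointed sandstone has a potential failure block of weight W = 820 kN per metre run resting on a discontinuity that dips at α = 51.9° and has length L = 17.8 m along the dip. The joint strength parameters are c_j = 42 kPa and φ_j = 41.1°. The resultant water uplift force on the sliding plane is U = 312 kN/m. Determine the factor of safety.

Resolving the block weight along and normal to the plane and applying the Mohr–Coulomb strength on the joint:
N' = W cosα − U = 820·cos51.9° − 312 = 194.0 kN/m
Driving force T = W sinα = 820·sin51.9° = 645.3 kN/m
Resisting force R = c_j·L + N'·tanφ_j = 42·17.8 + 194.0·tan41.1° = 747.6 + 169.2 = 916.8 kN/m
FS = R / T = 916.8 / 645.3 = 1.421

FS = 1.42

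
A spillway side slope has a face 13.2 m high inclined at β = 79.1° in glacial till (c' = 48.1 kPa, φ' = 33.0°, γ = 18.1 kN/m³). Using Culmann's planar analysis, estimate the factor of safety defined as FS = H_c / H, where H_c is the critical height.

FS = 2.16

H_c = (4c'/γ) · sinβ cosφ' / [1 − cos(β − φ')]
    = (4·48.1/18.1) · sin79.1°·cos33.0° / [1 − cos46.1°]
    = 10.630 · 0.8235 / 0.3066 = 28.55 m
FS = H_c / H = 28.55 / 13.2 = 2.163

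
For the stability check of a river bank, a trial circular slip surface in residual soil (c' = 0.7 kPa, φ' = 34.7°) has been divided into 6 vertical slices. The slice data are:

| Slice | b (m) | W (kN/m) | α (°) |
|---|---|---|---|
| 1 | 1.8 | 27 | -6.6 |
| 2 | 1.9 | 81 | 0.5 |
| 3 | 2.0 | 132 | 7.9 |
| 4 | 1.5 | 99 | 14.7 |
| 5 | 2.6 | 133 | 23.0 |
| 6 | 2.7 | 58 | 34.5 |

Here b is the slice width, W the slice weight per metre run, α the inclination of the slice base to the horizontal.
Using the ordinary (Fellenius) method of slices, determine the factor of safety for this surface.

FS = 2.85

Ordinary method of slices: FS = Σ[c'·Δl_i + (W_i cosα_i)·tanφ'] / Σ W_i sinα_i, with Δl_i = b_i / cosα_i.
Slice 1: Δl = 1.8/cos(-6.6°) = 1.812 m; N'_1 = 27·cos(-6.6°) = 26.8; c'Δl = 1.27; W sinα = -3.1
Slice 2: Δl = 1.9/cos0.5° = 1.900 m; N'_2 = 81·cos0.5° = 81.0; c'Δl = 1.33; W sinα = 0.7
Slice 3: Δl = 2.0/cos7.9° = 2.019 m; N'_3 = 132·cos7.9° = 130.7; c'Δl = 1.41; W sinα = 18.1
Slice 4: Δl = 1.5/cos14.7° = 1.551 m; N'_4 = 99·cos14.7° = 95.8; c'Δl = 1.09; W sinα = 25.1
Slice 5: Δl = 2.6/cos23.0° = 2.825 m; N'_5 = 133·cos23.0° = 122.4; c'Δl = 1.98; W sinα = 52.0
Slice 6: Δl = 2.7/cos34.5° = 3.276 m; N'_6 = 58·cos34.5° = 47.8; c'Δl = 2.29; W sinα = 32.9
Σc'Δl = 9.4 kN/m; ΣN' = 504.6 kN/m; ΣW sinα = 125.7 kN/m
Resisting = 9.4 + 504.6·tan34.7° = 9.4 + 349.4 = 358.7 kN/m
FS = 358.7 / 125.7 = 2.854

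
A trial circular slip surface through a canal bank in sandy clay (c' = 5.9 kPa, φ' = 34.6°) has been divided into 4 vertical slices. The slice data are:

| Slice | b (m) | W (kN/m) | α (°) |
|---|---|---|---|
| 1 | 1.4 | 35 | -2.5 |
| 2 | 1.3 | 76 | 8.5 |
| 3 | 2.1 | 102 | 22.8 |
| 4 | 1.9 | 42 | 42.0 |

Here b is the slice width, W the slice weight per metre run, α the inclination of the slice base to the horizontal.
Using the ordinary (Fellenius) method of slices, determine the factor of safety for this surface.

FS = 2.68

Ordinary method of slices: FS = Σ[c'·Δl_i + (W_i cosα_i)·tanφ'] / Σ W_i sinα_i, with Δl_i = b_i / cosα_i.
Slice 1: Δl = 1.4/cos(-2.5°) = 1.401 m; N'_1 = 35·cos(-2.5°) = 35.0; c'Δl = 8.27; W sinα = -1.5
Slice 2: Δl = 1.3/cos8.5° = 1.314 m; N'_2 = 76·cos8.5° = 75.2; c'Δl = 7.76; W sinα = 11.2
Slice 3: Δl = 2.1/cos22.8° = 2.278 m; N'_3 = 102·cos22.8° = 94.0; c'Δl = 13.44; W sinα = 39.5
Slice 4: Δl = 1.9/cos42.0° = 2.557 m; N'_4 = 42·cos42.0° = 31.2; c'Δl = 15.08; W sinα = 28.1
Σc'Δl = 44.5 kN/m; ΣN' = 235.4 kN/m; ΣW sinα = 77.3 kN/m
Resisting = 44.5 + 235.4·tan34.6° = 44.5 + 162.4 = 206.9 kN/m
FS = 206.9 / 77.3 = 2.676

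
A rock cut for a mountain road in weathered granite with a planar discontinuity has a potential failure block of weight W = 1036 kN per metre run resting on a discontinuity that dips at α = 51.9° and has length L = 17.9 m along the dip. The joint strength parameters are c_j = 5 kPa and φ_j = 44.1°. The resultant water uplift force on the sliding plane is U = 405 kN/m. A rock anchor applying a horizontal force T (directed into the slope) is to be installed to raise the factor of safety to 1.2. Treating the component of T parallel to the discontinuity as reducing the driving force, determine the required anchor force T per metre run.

Resolving forces along and normal to the sliding plane, with the horizontal anchor force T adding T·sinα to the effective normal force and T·cosα acting up the plane against the driving force:
FS = [c_jL + (W cosα − U + T sinα) tanφ_j] / [W sinα − T cosα]
Without the anchor: N' = 234.2 kN/m, driving T_d = 815.3 kN/m, resisting R = 5·17.9 + 234.2·tan44.1° = 316.5 kN/m, FS = 0.39.
Setting FS = 1.2 and solving for T:
1.2·(815.3 − T cos51.9°) = 316.5 + T sin51.9°·tan44.1°
T·(sin51.9°·tan44.1° + 1.2·cos51.9°) = 1.2·815.3 − 316.5
T·(0.7869·0.9691 + 1.2·0.6170) = 978.3 − 316.5 = 661.8
T·1.5030 = 661.8
T = 440.3 kN/m

T = 440 kN/m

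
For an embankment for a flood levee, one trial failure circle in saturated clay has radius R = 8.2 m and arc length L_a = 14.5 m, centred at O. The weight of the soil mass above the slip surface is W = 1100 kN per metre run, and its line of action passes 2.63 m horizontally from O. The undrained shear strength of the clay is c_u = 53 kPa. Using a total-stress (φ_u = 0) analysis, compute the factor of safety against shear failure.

Taking moments about the centre O, the resisting moment is provided by the undrained shear strength acting along the arc:
M_R = c_u·L_a·R = 53·14.50·8.2 = 6301.7 kN·m/m
M_D = W·d = 1100·2.63 = 2893.0 kN·m/m
FS = M_R / M_D = 6301.7 / 2893.0 = 2.178

FS = 2.18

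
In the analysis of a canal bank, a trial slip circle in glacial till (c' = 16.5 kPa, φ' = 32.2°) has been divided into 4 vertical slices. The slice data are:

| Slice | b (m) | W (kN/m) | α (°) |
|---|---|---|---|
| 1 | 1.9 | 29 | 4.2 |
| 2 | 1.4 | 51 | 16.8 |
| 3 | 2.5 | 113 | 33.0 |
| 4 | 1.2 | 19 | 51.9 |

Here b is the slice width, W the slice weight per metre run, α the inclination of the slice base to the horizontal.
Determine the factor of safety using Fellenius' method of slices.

Ordinary method of slices: FS = Σ[c'·Δl_i + (W_i cosα_i)·tanφ'] / Σ W_i sinα_i, with Δl_i = b_i / cosα_i.
Slice 1: Δl = 1.9/cos4.2° = 1.905 m; N'_1 = 29·cos4.2° = 28.9; c'Δl = 31.43; W sinα = 2.1
Slice 2: Δl = 1.4/cos16.8° = 1.462 m; N'_2 = 51·cos16.8° = 48.8; c'Δl = 24.13; W sinα = 14.7
Slice 3: Δl = 2.5/cos33.0° = 2.981 m; N'_3 = 113·cos33.0° = 94.8; c'Δl = 49.18; W sinα = 61.5
Slice 4: Δl = 1.2/cos51.9° = 1.945 m; N'_4 = 19·cos51.9° = 11.7; c'Δl = 32.09; W sinα = 15.0
Σc'Δl = 136.8 kN/m; ΣN' = 184.2 kN/m; ΣW sinα = 93.4 kN/m
Resisting = 136.8 + 184.2·tan32.2° = 136.8 + 116.0 = 252.9 kN/m
FS = 252.9 / 93.4 = 2.708

FS = 2.71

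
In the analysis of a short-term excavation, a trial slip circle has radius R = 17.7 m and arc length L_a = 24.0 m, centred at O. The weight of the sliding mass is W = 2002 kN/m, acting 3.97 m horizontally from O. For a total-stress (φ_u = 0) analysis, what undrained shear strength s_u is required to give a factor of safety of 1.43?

s_u = 26.8 kPa

FS = s_u·L_a·R / (W·d), so s_u = FS·W·d / (L_a·R).
s_u = 1.43·2002·3.97 / (24.00·17.7) = 11365.6 / 424.80 = 26.76 kPa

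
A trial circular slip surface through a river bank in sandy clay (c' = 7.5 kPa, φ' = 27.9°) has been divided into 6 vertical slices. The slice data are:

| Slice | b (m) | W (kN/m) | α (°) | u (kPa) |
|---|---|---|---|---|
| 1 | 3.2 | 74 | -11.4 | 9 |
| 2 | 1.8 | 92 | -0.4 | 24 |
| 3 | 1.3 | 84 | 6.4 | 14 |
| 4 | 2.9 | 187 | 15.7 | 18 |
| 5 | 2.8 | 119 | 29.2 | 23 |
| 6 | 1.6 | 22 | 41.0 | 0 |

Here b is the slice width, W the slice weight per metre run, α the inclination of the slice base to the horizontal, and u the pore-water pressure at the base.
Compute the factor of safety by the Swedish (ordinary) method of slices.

Ordinary method of slices: FS = Σ[c'·Δl_i + (W_i cosα_i − u_i·Δl_i)·tanφ'] / Σ W_i sinα_i, with Δl_i = b_i / cosα_i.
Slice 1: Δl = 3.2/cos(-11.4°) = 3.264 m; N'_1 = 74·cos(-11.4°) − 9·3.264 = 43.2; c'Δl = 24.48; W sinα = -14.6
Slice 2: Δl = 1.8/cos(-0.4°) = 1.800 m; N'_2 = 92·cos(-0.4°) − 24·1.800 = 48.8; c'Δl = 13.50; W sinα = -0.6
Slice 3: Δl = 1.3/cos6.4° = 1.308 m; N'_3 = 84·cos6.4° − 14·1.308 = 65.2; c'Δl = 9.81; W sinα = 9.4
Slice 4: Δl = 2.9/cos15.7° = 3.012 m; N'_4 = 187·cos15.7° − 18·3.012 = 125.8; c'Δl = 22.59; W sinα = 50.6
Slice 5: Δl = 2.8/cos29.2° = 3.208 m; N'_5 = 119·cos29.2° − 23·3.208 = 30.1; c'Δl = 24.06; W sinα = 58.1
Slice 6: Δl = 1.6/cos41.0° = 2.120 m; N'_6 = 22·cos41.0° − 0·2.120 = 16.6; c'Δl = 15.90; W sinα = 14.4
Σc'Δl = 110.3 kN/m; ΣN' = 329.6 kN/m; ΣW sinα = 117.2 kN/m
Resisting = 110.3 + 329.6·tan27.9° = 110.3 + 174.5 = 284.9 kN/m
FS = 284.9 / 117.2 = 2.431

FS = 2.43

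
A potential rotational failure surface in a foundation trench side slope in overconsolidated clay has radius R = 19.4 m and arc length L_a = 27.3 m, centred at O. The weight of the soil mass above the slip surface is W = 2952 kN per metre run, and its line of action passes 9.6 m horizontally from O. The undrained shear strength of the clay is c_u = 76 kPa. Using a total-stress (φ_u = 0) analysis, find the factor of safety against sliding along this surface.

FS = 1.42

Taking moments about the centre O, the resisting moment is provided by the undrained shear strength acting along the arc:
M_R = c_u·L_a·R = 76·27.30·19.4 = 40251.1 kN·m/m
M_D = W·d = 2952·9.6 = 28339.2 kN·m/m
FS = M_R / M_D = 40251.1 / 28339.2 = 1.420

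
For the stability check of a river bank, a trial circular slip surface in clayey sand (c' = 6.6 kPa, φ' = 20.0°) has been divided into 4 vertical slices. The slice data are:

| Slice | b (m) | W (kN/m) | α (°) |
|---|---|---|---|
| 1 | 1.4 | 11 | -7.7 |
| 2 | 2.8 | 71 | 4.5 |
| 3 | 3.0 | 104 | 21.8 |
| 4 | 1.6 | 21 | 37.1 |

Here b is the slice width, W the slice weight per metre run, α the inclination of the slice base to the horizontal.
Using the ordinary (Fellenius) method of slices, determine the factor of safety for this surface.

Ordinary method of slices: FS = Σ[c'·Δl_i + (W_i cosα_i)·tanφ'] / Σ W_i sinα_i, with Δl_i = b_i / cosα_i.
Slice 1: Δl = 1.4/cos(-7.7°) = 1.413 m; N'_1 = 11·cos(-7.7°) = 10.9; c'Δl = 9.32; W sinα = -1.5
Slice 2: Δl = 2.8/cos4.5° = 2.809 m; N'_2 = 71·cos4.5° = 70.8; c'Δl = 18.54; W sinα = 5.6
Slice 3: Δl = 3.0/cos21.8° = 3.231 m; N'_3 = 104·cos21.8° = 96.6; c'Δl = 21.33; W sinα = 38.6
Slice 4: Δl = 1.6/cos37.1° = 2.006 m; N'_4 = 21·cos37.1° = 16.7; c'Δl = 13.24; W sinα = 12.7
Σc'Δl = 62.4 kN/m; ΣN' = 195.0 kN/m; ΣW sinα = 55.4 kN/m
Resisting = 62.4 + 195.0·tan20.0° = 62.4 + 71.0 = 133.4 kN/m
FS = 133.4 / 55.4 = 2.409

FS = 2.41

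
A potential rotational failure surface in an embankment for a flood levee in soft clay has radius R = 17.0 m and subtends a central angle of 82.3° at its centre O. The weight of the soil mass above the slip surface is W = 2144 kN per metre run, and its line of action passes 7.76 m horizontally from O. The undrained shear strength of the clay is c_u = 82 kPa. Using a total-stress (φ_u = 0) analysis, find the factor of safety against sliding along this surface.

FS = 2.05

Taking moments about the centre O, the resisting moment is provided by the undrained shear strength acting along the arc:
Arc length L_a = R·θ = 17.0·(82.3°·π/180) = 17.0·1.4364 = 24.42 m
M_R = c_u·L_a·R = 82·24.42·17.0 = 34039.9 kN·m/m
M_D = W·d = 2144·7.76 = 16637.4 kN·m/m
FS = M_R / M_D = 34039.9 / 16637.4 = 2.046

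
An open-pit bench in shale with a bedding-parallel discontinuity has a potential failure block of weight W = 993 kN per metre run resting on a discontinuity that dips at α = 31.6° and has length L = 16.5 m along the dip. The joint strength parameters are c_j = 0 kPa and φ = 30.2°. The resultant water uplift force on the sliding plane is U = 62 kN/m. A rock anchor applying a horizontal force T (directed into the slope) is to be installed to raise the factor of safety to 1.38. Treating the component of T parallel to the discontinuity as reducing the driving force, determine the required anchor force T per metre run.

Resolving forces along and normal to the sliding plane, with the horizontal anchor force T adding T·sinα to the effective normal force and T·cosα acting up the plane against the driving force:
FS = [c_jL + (W cosα − U + T sinα) tanφ] / [W sinα − T cosα]
Without the anchor: N' = 783.8 kN/m, driving T_d = 520.3 kN/m, resisting R = 0·16.5 + 783.8·tan30.2° = 456.2 kN/m, FS = 0.88.
Setting FS = 1.38 and solving for T:
1.38·(520.3 − T cos31.6°) = 456.2 + T sin31.6°·tan30.2°
T·(sin31.6°·tan30.2° + 1.38·cos31.6°) = 1.38·520.3 − 456.2
T·(0.5240·0.5820 + 1.38·0.8517) = 718.0 − 456.2 = 261.9
T·1.4804 = 261.9
T = 176.9 kN/m

T = 177 kN/m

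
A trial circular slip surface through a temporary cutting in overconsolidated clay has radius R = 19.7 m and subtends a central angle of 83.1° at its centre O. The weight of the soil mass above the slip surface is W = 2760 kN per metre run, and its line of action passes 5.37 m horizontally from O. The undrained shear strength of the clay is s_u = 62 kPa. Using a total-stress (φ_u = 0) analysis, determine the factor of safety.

Taking moments about the centre O, the resisting moment is provided by the undrained shear strength acting along the arc:
Arc length L_a = R·θ = 19.7·(83.1°·π/180) = 19.7·1.4504 = 28.57 m
M_R = s_u·L_a·R = 62·28.57·19.7 = 34898.2 kN·m/m
M_D = W·d = 2760·5.37 = 14821.2 kN·m/m
FS = M_R / M_D = 34898.2 / 14821.2 = 2.355

FS = 2.35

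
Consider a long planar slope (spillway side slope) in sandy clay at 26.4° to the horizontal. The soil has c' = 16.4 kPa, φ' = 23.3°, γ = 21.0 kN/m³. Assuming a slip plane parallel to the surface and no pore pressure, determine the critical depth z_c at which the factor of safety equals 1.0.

z_c = 14.81 m

Setting FS = 1.00 in FS = [c' + γz cos²β tanφ'] / [γz sinβ cosβ] and solving for z:
z = c' / [γ cosβ (FS·sinβ − cosβ·tanφ')]
  = 16.4 / [21.0·cos26.4°·(1.00·sin26.4° − cos26.4°·tan23.3°)]
  = 16.4 / [21.0·0.8957·(1.00·0.4446 − 0.8957·0.4307)]
  = 16.4 / 1.1075 = 14.808 m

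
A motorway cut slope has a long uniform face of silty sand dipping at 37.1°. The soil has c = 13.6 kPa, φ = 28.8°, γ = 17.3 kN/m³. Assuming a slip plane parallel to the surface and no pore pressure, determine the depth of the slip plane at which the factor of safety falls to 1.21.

z = 3.38 m

Setting FS = 1.21 in FS = [c + γz cos²β tanφ] / [γz sinβ cosβ] and solving for z:
z = c / [γ cosβ (FS·sinβ − cosβ·tanφ)]
  = 13.6 / [17.3·cos37.1°·(1.21·sin37.1° − cos37.1°·tan28.8°)]
  = 13.6 / [17.3·0.7976·(1.21·0.6032 − 0.7976·0.5498)]
  = 13.6 / 4.0209 = 3.382 m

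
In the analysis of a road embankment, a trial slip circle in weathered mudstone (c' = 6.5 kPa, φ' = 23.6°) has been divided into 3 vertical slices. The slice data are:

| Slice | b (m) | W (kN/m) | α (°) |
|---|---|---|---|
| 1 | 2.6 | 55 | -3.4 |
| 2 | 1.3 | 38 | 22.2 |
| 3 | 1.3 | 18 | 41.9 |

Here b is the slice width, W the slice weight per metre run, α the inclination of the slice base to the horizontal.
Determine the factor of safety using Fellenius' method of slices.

FS = 3.57

Ordinary method of slices: FS = Σ[c'·Δl_i + (W_i cosα_i)·tanφ'] / Σ W_i sinα_i, with Δl_i = b_i / cosα_i.
Slice 1: Δl = 2.6/cos(-3.4°) = 2.605 m; N'_1 = 55·cos(-3.4°) = 54.9; c'Δl = 16.93; W sinα = -3.3
Slice 2: Δl = 1.3/cos22.2° = 1.404 m; N'_2 = 38·cos22.2° = 35.2; c'Δl = 9.13; W sinα = 14.4
Slice 3: Δl = 1.3/cos41.9° = 1.747 m; N'_3 = 18·cos41.9° = 13.4; c'Δl = 11.35; W sinα = 12.0
Σc'Δl = 37.4 kN/m; ΣN' = 103.5 kN/m; ΣW sinα = 23.1 kN/m
Resisting = 37.4 + 103.5·tan23.6° = 37.4 + 45.2 = 82.6 kN/m
FS = 82.6 / 23.1 = 3.574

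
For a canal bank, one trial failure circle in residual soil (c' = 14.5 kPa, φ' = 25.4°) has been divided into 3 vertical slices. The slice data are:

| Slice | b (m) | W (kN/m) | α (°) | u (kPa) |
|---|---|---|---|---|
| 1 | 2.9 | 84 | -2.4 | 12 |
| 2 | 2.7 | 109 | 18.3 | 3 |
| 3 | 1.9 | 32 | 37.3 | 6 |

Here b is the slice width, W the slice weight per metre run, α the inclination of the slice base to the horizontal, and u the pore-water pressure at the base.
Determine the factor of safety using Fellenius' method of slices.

Ordinary method of slices: FS = Σ[c'·Δl_i + (W_i cosα_i − u_i·Δl_i)·tanφ'] / Σ W_i sinα_i, with Δl_i = b_i / cosα_i.
Slice 1: Δl = 2.9/cos(-2.4°) = 2.903 m; N'_1 = 84·cos(-2.4°) − 12·2.903 = 49.1; c'Δl = 42.09; W sinα = -3.5
Slice 2: Δl = 2.7/cos18.3° = 2.844 m; N'_2 = 109·cos18.3° − 3·2.844 = 95.0; c'Δl = 41.24; W sinα = 34.2
Slice 3: Δl = 1.9/cos37.3° = 2.389 m; N'_3 = 32·cos37.3° − 6·2.389 = 11.1; c'Δl = 34.63; W sinα = 19.4
Σc'Δl = 118.0 kN/m; ΣN' = 155.2 kN/m; ΣW sinα = 50.1 kN/m
Resisting = 118.0 + 155.2·tan25.4° = 118.0 + 73.7 = 191.6 kN/m
FS = 191.6 / 50.1 = 3.825

FS = 3.83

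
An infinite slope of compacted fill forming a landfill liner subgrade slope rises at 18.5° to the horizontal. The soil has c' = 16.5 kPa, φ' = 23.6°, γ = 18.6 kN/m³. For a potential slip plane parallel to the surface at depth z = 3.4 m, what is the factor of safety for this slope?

FS = 2.17

For an infinite slope with a slip plane parallel to the surface (no pore pressure): FS = [c' + γz cos²β tanφ'] / [γz sinβ cosβ].
γz = 18.6·3.4 = 63.24 kN/m²
Numerator = 16.5 + 63.24·cos²18.5°·tan23.6° = 16.5 + 63.24·0.8993·0.4369 = 41.347 kPa
Denominator = 63.24·sin18.5°·cos18.5° = 63.24·0.3173·0.9483 = 19.029 kPa
FS = 41.347 / 19.029 = 2.173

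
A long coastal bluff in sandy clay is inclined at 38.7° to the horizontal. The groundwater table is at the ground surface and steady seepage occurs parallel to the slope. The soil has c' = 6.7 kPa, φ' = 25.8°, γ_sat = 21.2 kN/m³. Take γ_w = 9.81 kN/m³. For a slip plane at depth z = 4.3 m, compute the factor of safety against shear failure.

With seepage parallel to the slope and the water table at the surface, the effective normal stress on the slip plane uses the buoyant unit weight γ' = γ_sat − γ_w while the driving shear stress uses γ_sat:
FS = [c' + γ' z cos²β tanφ'] / [γ_sat z sinβ cosβ]
γ' = 21.2 − 9.81 = 11.39 kN/m³
Numerator = 6.7 + 11.39·4.3·cos²38.7°·tan25.8° = 6.7 + 11.39·4.3·0.6091·0.4834 = 21.121 kPa
Denominator = 21.2·4.3·sin38.7°·cos38.7° = 21.2·4.3·0.6252·0.7804 = 44.482 kPa
FS = 21.121 / 44.482 = 0.475

FS = 0.47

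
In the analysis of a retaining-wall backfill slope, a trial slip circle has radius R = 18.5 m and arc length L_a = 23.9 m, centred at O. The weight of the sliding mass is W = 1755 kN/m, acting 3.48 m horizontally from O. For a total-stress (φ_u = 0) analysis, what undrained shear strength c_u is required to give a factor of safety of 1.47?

c_u = 20.3 kPa

FS = c_u·L_a·R / (W·d), so c_u = FS·W·d / (L_a·R).
c_u = 1.47·1755·3.48 / (23.90·18.5) = 8977.9 / 442.15 = 20.31 kPa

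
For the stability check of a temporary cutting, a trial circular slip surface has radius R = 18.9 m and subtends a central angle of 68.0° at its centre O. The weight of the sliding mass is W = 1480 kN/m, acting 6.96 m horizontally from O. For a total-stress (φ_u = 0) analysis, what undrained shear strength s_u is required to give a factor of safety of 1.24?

s_u = 30.1 kPa

FS = s_u·L_a·R / (W·d), so s_u = FS·W·d / (L_a·R).
Arc length L_a = R·θ = 18.9·(68.0°·π/180) = 18.9·1.1868 = 22.43 m
s_u = 1.24·1480·6.96 / (22.43·18.9) = 12773.0 / 423.95 = 30.13 kPa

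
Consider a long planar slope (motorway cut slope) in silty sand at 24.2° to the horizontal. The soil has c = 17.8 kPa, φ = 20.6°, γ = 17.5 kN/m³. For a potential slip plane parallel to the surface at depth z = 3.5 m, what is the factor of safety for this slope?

For an infinite slope with a slip plane parallel to the surface (no pore pressure): FS = [c + γz cos²β tanφ] / [γz sinβ cosβ].
γz = 17.5·3.5 = 61.25 kN/m²
Numerator = 17.8 + 61.25·cos²24.2°·tan20.6° = 17.8 + 61.25·0.8320·0.3759 = 36.954 kPa
Denominator = 61.25·sin24.2°·cos24.2° = 61.25·0.4099·0.9121 = 22.901 kPa
FS = 36.954 / 22.901 = 1.614

FS = 1.61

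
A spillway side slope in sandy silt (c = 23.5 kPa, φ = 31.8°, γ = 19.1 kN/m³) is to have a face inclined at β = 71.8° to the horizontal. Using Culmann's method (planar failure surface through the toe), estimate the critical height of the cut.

Culmann's analysis gives the critical failure plane at α_cr = (β + φ)/2 = (71.8 + 31.8)/2 = 51.8°, and the critical height
H_c = (4c/γ) · sinβ cosφ / [1 − cos(β − φ)]
    = (4·23.5/19.1) · sin71.8°·cos31.8° / [1 − cos(40.0°)]
    = 4.921 · 0.9500·0.8499 / [1 − 0.7660]
    = 4.921 · 0.8074 / 0.2340
    = 16.98 m

H_c = 16.98 m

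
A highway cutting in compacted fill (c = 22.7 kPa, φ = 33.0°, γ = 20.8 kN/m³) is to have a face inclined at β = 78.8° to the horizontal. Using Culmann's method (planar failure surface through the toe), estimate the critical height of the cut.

Culmann's analysis gives the critical failure plane at α_cr = (β + φ)/2 = (78.8 + 33.0)/2 = 55.9°, and the critical height
H_c = (4c/γ) · sinβ cosφ / [1 − cos(β − φ)]
    = (4·22.7/20.8) · sin78.8°·cos33.0° / [1 − cos(45.8°)]
    = 4.365 · 0.9810·0.8387 / [1 − 0.6972]
    = 4.365 · 0.8227 / 0.3028
    = 11.86 m

H_c = 11.86 m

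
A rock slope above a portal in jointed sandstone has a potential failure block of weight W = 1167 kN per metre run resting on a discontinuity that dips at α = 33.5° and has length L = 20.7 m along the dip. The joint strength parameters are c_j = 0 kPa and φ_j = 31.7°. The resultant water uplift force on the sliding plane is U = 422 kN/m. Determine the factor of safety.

Resolving the block weight along and normal to the plane and applying the Mohr–Coulomb strength on the joint:
N' = W cosα − U = 1167·cos33.5° − 422 = 551.1 kN/m
Driving force T = W sinα = 1167·sin33.5° = 644.1 kN/m
Resisting force R = c_j·L + N'·tanφ_j = 0·20.7 + 551.1·tan31.7° = 0.0 + 340.4 = 340.4 kN/m
FS = R / T = 340.4 / 644.1 = 0.528

FS = 0.53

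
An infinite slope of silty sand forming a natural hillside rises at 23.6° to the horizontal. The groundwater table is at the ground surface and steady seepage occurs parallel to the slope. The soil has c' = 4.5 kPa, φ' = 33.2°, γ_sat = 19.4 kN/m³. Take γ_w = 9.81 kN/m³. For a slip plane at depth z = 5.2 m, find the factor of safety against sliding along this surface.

With seepage parallel to the slope and the water table at the surface, the effective normal stress on the slip plane uses the buoyant unit weight γ' = γ_sat − γ_w while the driving shear stress uses γ_sat:
FS = [c' + γ' z cos²β tanφ'] / [γ_sat z sinβ cosβ]
γ' = 19.4 − 9.81 = 9.59 kN/m³
Numerator = 4.5 + 9.59·5.2·cos²23.6°·tan33.2° = 4.5 + 9.59·5.2·0.8397·0.6544 = 31.902 kPa
Denominator = 19.4·5.2·sin23.6°·cos23.6° = 19.4·5.2·0.4003·0.9164 = 37.009 kPa
FS = 31.902 / 37.009 = 0.862

FS = 0.86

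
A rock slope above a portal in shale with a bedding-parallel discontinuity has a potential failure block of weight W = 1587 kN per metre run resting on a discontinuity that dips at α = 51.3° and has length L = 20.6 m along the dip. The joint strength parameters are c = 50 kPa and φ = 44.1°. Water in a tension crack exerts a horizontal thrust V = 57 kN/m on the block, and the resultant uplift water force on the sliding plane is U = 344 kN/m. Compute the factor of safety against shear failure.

Resolving the block weight along and normal to the plane and applying the Mohr–Coulomb strength on the joint:
N' = W cosα − U − V sinα = 1587·cos51.3° − 344 − 57·sin51.3° = 603.8 kN/m
Driving force T = W sinα + V cosα = 1587·sin51.3° + 57·cos51.3° = 1274.2 kN/m
Resisting force R = c·L + N'·tanφ = 50·20.6 + 603.8·tan44.1° = 1030.0 + 585.1 = 1615.1 kN/m
FS = R / T = 1615.1 / 1274.2 = 1.268

FS = 1.27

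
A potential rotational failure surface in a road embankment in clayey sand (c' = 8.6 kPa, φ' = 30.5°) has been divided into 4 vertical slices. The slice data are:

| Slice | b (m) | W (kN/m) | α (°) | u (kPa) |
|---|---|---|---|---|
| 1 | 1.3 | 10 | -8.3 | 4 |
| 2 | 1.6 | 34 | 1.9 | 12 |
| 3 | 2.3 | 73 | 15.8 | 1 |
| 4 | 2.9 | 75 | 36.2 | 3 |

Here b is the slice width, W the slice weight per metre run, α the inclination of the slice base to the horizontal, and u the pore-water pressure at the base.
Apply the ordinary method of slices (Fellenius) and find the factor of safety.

Ordinary method of slices: FS = Σ[c'·Δl_i + (W_i cosα_i − u_i·Δl_i)·tanφ'] / Σ W_i sinα_i, with Δl_i = b_i / cosα_i.
Slice 1: Δl = 1.3/cos(-8.3°) = 1.314 m; N'_1 = 10·cos(-8.3°) − 4·1.314 = 4.6; c'Δl = 11.30; W sinα = -1.4
Slice 2: Δl = 1.6/cos1.9° = 1.601 m; N'_2 = 34·cos1.9° − 12·1.601 = 14.8; c'Δl = 13.77; W sinα = 1.1
Slice 3: Δl = 2.3/cos15.8° = 2.390 m; N'_3 = 73·cos15.8° − 1·2.390 = 67.9; c'Δl = 20.56; W sinα = 19.9
Slice 4: Δl = 2.9/cos36.2° = 3.594 m; N'_4 = 75·cos36.2° − 3·3.594 = 49.7; c'Δl = 30.91; W sinα = 44.3
Σc'Δl = 76.5 kN/m; ΣN' = 137.0 kN/m; ΣW sinα = 63.9 kN/m
Resisting = 76.5 + 137.0·tan30.5° = 76.5 + 80.7 = 157.2 kN/m
FS = 157.2 / 63.9 = 2.462

FS = 2.46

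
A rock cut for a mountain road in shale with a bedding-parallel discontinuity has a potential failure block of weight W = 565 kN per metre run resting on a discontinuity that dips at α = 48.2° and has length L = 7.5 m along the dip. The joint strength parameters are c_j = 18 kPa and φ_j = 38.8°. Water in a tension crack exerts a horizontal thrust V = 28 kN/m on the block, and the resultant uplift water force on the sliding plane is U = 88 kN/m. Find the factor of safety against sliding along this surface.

FS = 0.80

Resolving the block weight along and normal to the plane and applying the Mohr–Coulomb strength on the joint:
N' = W cosα − U − V sinα = 565·cos48.2° − 88 − 28·sin48.2° = 267.7 kN/m
Driving force T = W sinα + V cosα = 565·sin48.2° + 28·cos48.2° = 439.9 kN/m
Resisting force R = c_j·L + N'·tanφ_j = 18·7.5 + 267.7·tan38.8° = 135.0 + 215.3 = 350.3 kN/m
FS = R / T = 350.3 / 439.9 = 0.796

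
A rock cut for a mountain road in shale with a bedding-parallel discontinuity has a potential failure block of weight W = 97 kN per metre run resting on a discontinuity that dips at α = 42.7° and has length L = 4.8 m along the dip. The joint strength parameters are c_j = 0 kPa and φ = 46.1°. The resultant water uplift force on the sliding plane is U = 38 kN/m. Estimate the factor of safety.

FS = 0.53

Resolving the block weight along and normal to the plane and applying the Mohr–Coulomb strength on the joint:
N' = W cosα − U = 97·cos42.7° − 38 = 33.3 kN/m
Driving force T = W sinα = 97·sin42.7° = 65.8 kN/m
Resisting force R = c_j·L + N'·tanφ = 0·4.8 + 33.3·tan46.1° = 0.0 + 34.6 = 34.6 kN/m
FS = R / T = 34.6 / 65.8 = 0.526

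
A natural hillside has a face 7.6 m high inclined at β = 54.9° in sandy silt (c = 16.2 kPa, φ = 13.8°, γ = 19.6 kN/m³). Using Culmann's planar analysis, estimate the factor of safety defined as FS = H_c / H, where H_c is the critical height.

FS = 1.40

H_c = (4c/γ) · sinβ cosφ / [1 − cos(β − φ)]
    = (4·16.2/19.6) · sin54.9°·cos13.8° / [1 − cos41.1°]
    = 3.306 · 0.7945 / 0.2464 = 10.66 m
FS = H_c / H = 10.66 / 7.6 = 1.403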